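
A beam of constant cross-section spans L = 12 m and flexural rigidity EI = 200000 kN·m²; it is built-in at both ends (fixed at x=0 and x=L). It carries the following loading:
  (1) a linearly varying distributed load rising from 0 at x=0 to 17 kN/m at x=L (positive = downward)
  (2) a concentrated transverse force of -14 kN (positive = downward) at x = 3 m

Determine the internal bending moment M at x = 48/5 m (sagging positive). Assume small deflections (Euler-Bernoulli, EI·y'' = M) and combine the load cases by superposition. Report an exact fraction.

Load 1 — triangular load w₀=17 kN/m (0→w₀ over full span):
  M_1 = 3w₀Lx/20 - w₀L²/30 - w₀x³/(6L) = 3·17·12·(48/5)/20 - 17·12²/30 - 17·(48/5)³/(6·12) = 408/125 kN·m
Load 2 — point force P=-14 kN at a=3 m (b=L-a=9):
  M_2 = Pa²(a+3b)(L-x)/L³ - Pa²b/L²  [x>a] = (-14)·3²·(3+3·9)·(12-(48/5))/12³ - (-14)·3²·9/12² = 21/8 kN·m
Superposition: M = Σ M_i = 5889/1000 kN·m ≈ 5.889000 kN·m

M(48/5) = 5889/1000 kN·m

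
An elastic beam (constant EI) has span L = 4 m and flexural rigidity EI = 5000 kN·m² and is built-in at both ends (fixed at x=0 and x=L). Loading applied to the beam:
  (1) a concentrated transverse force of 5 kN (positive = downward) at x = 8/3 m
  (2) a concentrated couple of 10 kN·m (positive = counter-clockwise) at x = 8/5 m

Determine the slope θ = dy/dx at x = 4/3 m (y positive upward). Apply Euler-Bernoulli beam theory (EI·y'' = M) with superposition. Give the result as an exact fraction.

Load 1 — point force P=5 kN at a=8/3 m (b=L-a=4/3):
  θ_1 = -Pb²x(2aL-(3a+b)x)/(2L³EI)  [x≤a] = -5·(4/3)²·(4/3)·(2·(8/3)·4-(3·(8/3)+(4/3))·(4/3))/(2·4³·5000) = -1/6075 rad
Load 2 — applied couple M₀=10 kN·m at a=8/5 m (b=L-a=12/5):
  θ_2 = (R_Ax²/2 - M_Ax)/EI  [x≤a] with R_A=18/5, M_A=6/5 = ((18/5)·(4/3)²/2 - (6/5)·(4/3))/5000 = 1/3125 rad
Superposition: θ = Σ θ_i = 118/759375 rad ≈ 0.000155 rad

θ(4/3) = 118/759375 rad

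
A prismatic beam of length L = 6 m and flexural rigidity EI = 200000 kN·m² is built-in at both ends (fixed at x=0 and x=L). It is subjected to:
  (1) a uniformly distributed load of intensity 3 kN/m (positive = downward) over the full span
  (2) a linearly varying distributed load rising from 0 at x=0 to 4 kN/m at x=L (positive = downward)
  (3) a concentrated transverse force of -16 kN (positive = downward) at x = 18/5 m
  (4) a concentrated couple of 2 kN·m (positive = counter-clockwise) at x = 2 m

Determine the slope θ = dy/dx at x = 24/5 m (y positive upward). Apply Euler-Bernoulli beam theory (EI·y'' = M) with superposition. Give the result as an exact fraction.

Load 1 — uniform load w=3 kN/m over full span:
  θ_1 = -wx(L-x)(L-2x)/(12EI) = -3·(24/5)·(6-(24/5))·(6-2·(24/5))/(12·200000) = 81/3125000 rad
Load 2 — triangular load w₀=4 kN/m (0→w₀ over full span):
  θ_2 = -w₀(2x(L-x)(L-2x)(x+2L)+x²(L-x)²)/(120LEI) = -4·(2·(24/5)·(6-(24/5))·(6-2·(24/5))·((24/5)+2·6)+(24/5)²·(6-(24/5))²)/(120·6·200000) = 36/1953125 rad
Load 3 — point force P=-16 kN at a=18/5 m (b=L-a=12/5):
  θ_3 = Pa²(L-x)(2bL-(3b+a)(L-x))/(2L³EI)  [x>a] = (-16)·(18/5)²·(6-(24/5))·(2·(12/5)·6-(3·(12/5)+(18/5))·(6-(24/5)))/(2·6³·200000) = -891/19531250 rad
Load 4 — applied couple M₀=2 kN·m at a=2 m (b=L-a=4):
  θ_4 = (R_Ax²/2 - M_Ax - M₀(x-a))/EI  [x>a] with R_A=4/9, M_A=0 = ((4/9)·(24/5)²/2 - 0·(24/5) - 2·((24/5)-2))/200000 = -3/1250000 rad
Superposition: θ = Σ θ_i = -573/156250000 rad ≈ -0.000004 rad

θ(24/5) = -573/156250000 rad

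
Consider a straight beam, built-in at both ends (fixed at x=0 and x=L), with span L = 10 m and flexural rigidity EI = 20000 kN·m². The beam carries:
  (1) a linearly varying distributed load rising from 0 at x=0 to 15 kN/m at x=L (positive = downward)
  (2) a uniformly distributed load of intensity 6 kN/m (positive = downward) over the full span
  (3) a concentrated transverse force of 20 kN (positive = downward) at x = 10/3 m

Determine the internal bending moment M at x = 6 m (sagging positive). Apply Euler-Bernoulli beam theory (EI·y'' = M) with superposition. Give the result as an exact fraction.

M(6) = 1591/27 kN·m

Load 1 — triangular load w₀=15 kN/m (0→w₀ over full span):
  M_1 = 3w₀Lx/20 - w₀L²/30 - w₀x³/(6L) = 3·15·10·6/20 - 15·10²/30 - 15·6³/(6·10) = 31 kN·m
Load 2 — uniform load w=6 kN/m over full span:
  M_2 = wLx/2 - wL²/12 - wx²/2 = 6·10·6/2 - 6·10²/12 - 6·6²/2 = 22 kN·m
Load 3 — point force P=20 kN at a=10/3 m (b=L-a=20/3):
  M_3 = Pa²(a+3b)(L-x)/L³ - Pa²b/L²  [x>a] = 20·(10/3)²·((10/3)+3·(20/3))·(10-6)/10³ - 20·(10/3)²·(20/3)/10² = 160/27 kN·m
Superposition: M = Σ M_i = 1591/27 kN·m ≈ 58.925926 kN·m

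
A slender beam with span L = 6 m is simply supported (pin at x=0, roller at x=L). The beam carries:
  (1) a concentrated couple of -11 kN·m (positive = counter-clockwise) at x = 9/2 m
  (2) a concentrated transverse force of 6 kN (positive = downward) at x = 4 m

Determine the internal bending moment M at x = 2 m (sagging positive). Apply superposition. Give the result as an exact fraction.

Load 1 — applied couple M₀=-11 kN·m at a=9/2 m (b=L-a=3/2):
  M_1 = M₀x/L  [x≤a] = (-11)·2/6 = -11/3 kN·m
Load 2 — point force P=6 kN at a=4 m (b=L-a=2):
  M_2 = Pbx/L  [x≤a] = 6·2·2/6 = 4 kN·m
Superposition: M = Σ M_i = 1/3 kN·m ≈ 0.333333 kN·m

M(2) = 1/3 kN·m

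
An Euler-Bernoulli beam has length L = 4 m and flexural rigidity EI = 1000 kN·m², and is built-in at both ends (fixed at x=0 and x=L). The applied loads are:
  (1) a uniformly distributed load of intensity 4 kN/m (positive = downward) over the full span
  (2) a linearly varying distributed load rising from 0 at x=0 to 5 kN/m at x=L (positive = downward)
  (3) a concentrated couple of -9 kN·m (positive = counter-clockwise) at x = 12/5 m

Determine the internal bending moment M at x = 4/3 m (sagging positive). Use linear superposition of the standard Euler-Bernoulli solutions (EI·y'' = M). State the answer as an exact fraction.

M(4/3) = 2384/2025 kN·m

Load 1 — uniform load w=4 kN/m over full span:
  M_1 = wLx/2 - wL²/12 - wx²/2 = 4·4·(4/3)/2 - 4·4²/12 - 4·(4/3)²/2 = 16/9 kN·m
Load 2 — triangular load w₀=5 kN/m (0→w₀ over full span):
  M_2 = 3w₀Lx/20 - w₀L²/30 - w₀x³/(6L) = 3·5·4·(4/3)/20 - 5·4²/30 - 5·(4/3)³/(6·4) = 68/81 kN·m
Load 3 — applied couple M₀=-9 kN·m at a=12/5 m (b=L-a=8/5):
  M_3 = R_Ax - M_A  [x≤a] with R_A=-81/25, M_A=-72/25 = (-81/25)·(4/3) - (-72/25) = -36/25 kN·m
Superposition: M = Σ M_i = 2384/2025 kN·m ≈ 1.177284 kN·m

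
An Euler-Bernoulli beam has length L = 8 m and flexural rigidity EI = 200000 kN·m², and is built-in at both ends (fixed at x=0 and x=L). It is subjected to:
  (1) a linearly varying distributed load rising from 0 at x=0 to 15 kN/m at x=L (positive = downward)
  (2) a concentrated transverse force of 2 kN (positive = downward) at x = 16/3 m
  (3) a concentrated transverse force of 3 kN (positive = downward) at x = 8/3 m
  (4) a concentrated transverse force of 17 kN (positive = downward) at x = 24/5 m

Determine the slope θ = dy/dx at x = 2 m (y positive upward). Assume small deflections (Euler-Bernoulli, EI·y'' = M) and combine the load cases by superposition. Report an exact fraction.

Load 1 — triangular load w₀=15 kN/m (0→w₀ over full span):
  θ_1 = -w₀(2x(L-x)(L-2x)(x+2L)+x²(L-x)²)/(120LEI) = -15·(2·2·(8-2)·(8-2·2)·(2+2·8)+2²·(8-2)²)/(120·8·200000) = -117/800000 rad
Load 2 — point force P=2 kN at a=16/3 m (b=L-a=8/3):
  θ_2 = -Pb²x(2aL-(3a+b)x)/(2L³EI)  [x≤a] = -2·(8/3)²·2·(2·(16/3)·8-(3·(16/3)+(8/3))·2)/(2·8³·200000) = -1/150000 rad
Load 3 — point force P=3 kN at a=8/3 m (b=L-a=16/3):
  θ_3 = -Pb²x(2aL-(3a+b)x)/(2L³EI)  [x≤a] = -3·(16/3)²·2·(2·(8/3)·8-(3·(8/3)+(16/3))·2)/(2·8³·200000) = -1/75000 rad
Load 4 — point force P=17 kN at a=24/5 m (b=L-a=16/5):
  θ_4 = -Pb²x(2aL-(3a+b)x)/(2L³EI)  [x≤a] = -17·(16/5)²·2·(2·(24/5)·8-(3·(24/5)+(16/5))·2)/(2·8³·200000) = -221/3125000 rad
Superposition: θ = Σ θ_i = -23697/100000000 rad ≈ -0.000237 rad

θ(2) = -23697/100000000 rad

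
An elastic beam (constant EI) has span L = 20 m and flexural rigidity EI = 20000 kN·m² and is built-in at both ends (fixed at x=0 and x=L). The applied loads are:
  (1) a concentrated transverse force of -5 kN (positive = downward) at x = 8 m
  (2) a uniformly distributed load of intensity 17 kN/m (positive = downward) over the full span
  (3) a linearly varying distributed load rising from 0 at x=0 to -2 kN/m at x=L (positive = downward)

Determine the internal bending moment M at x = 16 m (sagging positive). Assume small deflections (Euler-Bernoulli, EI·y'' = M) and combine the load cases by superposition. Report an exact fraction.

M(16) = -1588/75 kN·m

Load 1 — point force P=-5 kN at a=8 m (b=L-a=12):
  M_1 = Pa²(a+3b)(L-x)/L³ - Pa²b/L²  [x>a] = (-5)·8²·(8+3·12)·(20-16)/20³ - (-5)·8²·12/20² = 64/25 kN·m
Load 2 — uniform load w=17 kN/m over full span:
  M_2 = wLx/2 - wL²/12 - wx²/2 = 17·20·16/2 - 17·20²/12 - 17·16²/2 = -68/3 kN·m
Load 3 — triangular load w₀=-2 kN/m (0→w₀ over full span):
  M_3 = 3w₀Lx/20 - w₀L²/30 - w₀x³/(6L) = 3·(-2)·20·16/20 - (-2)·20²/30 - (-2)·16³/(6·20) = -16/15 kN·m
Superposition: M = Σ M_i = -1588/75 kN·m ≈ -21.173333 kN·m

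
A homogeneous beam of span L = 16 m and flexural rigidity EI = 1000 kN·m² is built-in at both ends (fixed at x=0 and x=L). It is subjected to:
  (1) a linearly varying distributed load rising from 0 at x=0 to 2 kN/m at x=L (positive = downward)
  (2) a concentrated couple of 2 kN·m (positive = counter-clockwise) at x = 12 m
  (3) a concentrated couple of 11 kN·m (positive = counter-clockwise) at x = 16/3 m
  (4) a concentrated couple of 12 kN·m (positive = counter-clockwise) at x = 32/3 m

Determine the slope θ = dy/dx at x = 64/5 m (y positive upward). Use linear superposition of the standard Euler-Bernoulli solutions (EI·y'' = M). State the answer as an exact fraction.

Load 1 — triangular load w₀=2 kN/m (0→w₀ over full span):
  θ_1 = -w₀(2x(L-x)(L-2x)(x+2L)+x²(L-x)²)/(120LEI) = -2·(2·(64/5)·(16-(64/5))·(16-2·(64/5))·((64/5)+2·16)+(64/5)²·(16-(64/5))²)/(120·16·1000) = 8192/234375 rad
Load 2 — applied couple M₀=2 kN·m at a=12 m (b=L-a=4):
  θ_2 = (R_Ax²/2 - M_Ax - M₀(x-a))/EI  [x>a] with R_A=9/64, M_A=5/8 = ((9/64)·(64/5)²/2 - (5/8)·(64/5) - 2·((64/5)-12))/1000 = 6/3125 rad
Load 3 — applied couple M₀=11 kN·m at a=16/3 m (b=L-a=32/3):
  θ_3 = (R_Ax²/2 - M_Ax - M₀(x-a))/EI  [x>a] with R_A=11/12, M_A=0 = ((11/12)·(64/5)²/2 - 0·(64/5) - 11·((64/5)-(16/3)))/1000 = -22/3125 rad
Load 4 — applied couple M₀=12 kN·m at a=32/3 m (b=L-a=16/3):
  θ_4 = (R_Ax²/2 - M_Ax - M₀(x-a))/EI  [x>a] with R_A=1, M_A=4 = (1·(64/5)²/2 - 4·(64/5) - 12·((64/5)-(32/3)))/1000 = 16/3125 rad
Superposition: θ = Σ θ_i = 8192/234375 rad ≈ 0.034953 rad

θ(64/5) = 8192/234375 rad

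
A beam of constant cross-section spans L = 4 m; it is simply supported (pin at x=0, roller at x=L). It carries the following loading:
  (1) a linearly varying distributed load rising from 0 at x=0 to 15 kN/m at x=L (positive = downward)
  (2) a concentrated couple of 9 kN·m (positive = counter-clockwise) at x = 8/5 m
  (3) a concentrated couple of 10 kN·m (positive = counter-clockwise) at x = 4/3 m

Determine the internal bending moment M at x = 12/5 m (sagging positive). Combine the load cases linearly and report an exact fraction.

M(12/5) = 194/25 kN·m

Load 1 — triangular load w₀=15 kN/m (0→w₀ over full span):
  M_1 = w₀Lx/6 - w₀x³/(6L) = 15·4·(12/5)/6 - 15·(12/5)³/(6·4) = 384/25 kN·m
Load 2 — applied couple M₀=9 kN·m at a=8/5 m (b=L-a=12/5):
  M_2 = M₀x/L - M₀  [x>a] = 9·(12/5)/4 - 9 = -18/5 kN·m
Load 3 — applied couple M₀=10 kN·m at a=4/3 m (b=L-a=8/3):
  M_3 = M₀x/L - M₀  [x>a] = 10·(12/5)/4 - 10 = -4 kN·m
Superposition: M = Σ M_i = 194/25 kN·m ≈ 7.760000 kN·m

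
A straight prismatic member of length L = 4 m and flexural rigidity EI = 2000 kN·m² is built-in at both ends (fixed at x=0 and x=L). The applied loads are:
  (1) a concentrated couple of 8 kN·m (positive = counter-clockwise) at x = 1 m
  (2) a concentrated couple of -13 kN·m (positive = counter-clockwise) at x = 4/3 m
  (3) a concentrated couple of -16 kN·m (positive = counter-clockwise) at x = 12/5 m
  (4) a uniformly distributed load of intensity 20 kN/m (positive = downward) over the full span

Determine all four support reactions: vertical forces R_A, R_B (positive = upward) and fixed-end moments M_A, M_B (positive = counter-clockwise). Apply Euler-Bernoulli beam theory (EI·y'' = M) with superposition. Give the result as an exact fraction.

R_A = 9647/300 kN, M_A = 3007/150 kN·m, R_B = 14353/300 kN, M_B = -1521/50 kN·m

Load 1 — applied couple M₀=8 kN·m at a=1 m (b=L-a=3):
  R_A = 6M₀ab/L³ = 6·8·1·3/4³ = 9/4 kN
  M_A = M₀b(2a-b)/L² = 8·3·(2·1-3)/4² = -3/2 kN·m
  R_B = -6M₀ab/L³ = -6·8·1·3/4³ = -9/4 kN
  M_B = M₀a(2b-a)/L² = 8·1·(2·3-1)/4² = 5/2 kN·m
Load 2 — applied couple M₀=-13 kN·m at a=4/3 m (b=L-a=8/3):
  R_A = 6M₀ab/L³ = 6·(-13)·(4/3)·(8/3)/4³ = -13/3 kN
  M_A = M₀b(2a-b)/L² = (-13)·(8/3)·(2·(4/3)-(8/3))/4² = 0 kN·m
  R_B = -6M₀ab/L³ = -6·(-13)·(4/3)·(8/3)/4³ = 13/3 kN
  M_B = M₀a(2b-a)/L² = (-13)·(4/3)·(2·(8/3)-(4/3))/4² = -13/3 kN·m
Load 3 — applied couple M₀=-16 kN·m at a=12/5 m (b=L-a=8/5):
  R_A = 6M₀ab/L³ = 6·(-16)·(12/5)·(8/5)/4³ = -144/25 kN
  M_A = M₀b(2a-b)/L² = (-16)·(8/5)·(2·(12/5)-(8/5))/4² = -128/25 kN·m
  R_B = -6M₀ab/L³ = -6·(-16)·(12/5)·(8/5)/4³ = 144/25 kN
  M_B = M₀a(2b-a)/L² = (-16)·(12/5)·(2·(8/5)-(12/5))/4² = -48/25 kN·m
Load 4 — uniform load w=20 kN/m over full span:
  R_A = wL/2 = 20·4/2 = 40 kN
  M_A = wL²/12 = 20·4²/12 = 80/3 kN·m
  R_B = wL/2 = 20·4/2 = 40 kN
  M_B = -wL²/12 = -20·4²/12 = -80/3 kN·m
Superposition: R_A = 9647/300 kN, M_A = 3007/150 kN·m, R_B = 14353/300 kN, M_B = -1521/50 kN·m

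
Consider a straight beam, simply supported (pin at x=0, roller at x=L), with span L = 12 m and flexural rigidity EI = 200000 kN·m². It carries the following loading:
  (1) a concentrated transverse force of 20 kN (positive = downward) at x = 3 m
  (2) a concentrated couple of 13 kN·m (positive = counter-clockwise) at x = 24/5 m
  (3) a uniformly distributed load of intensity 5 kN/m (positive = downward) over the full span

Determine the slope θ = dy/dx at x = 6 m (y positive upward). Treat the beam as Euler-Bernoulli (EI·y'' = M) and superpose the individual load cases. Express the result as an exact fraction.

θ(6) = 89/625000 rad

Load 1 — point force P=20 kN at a=3 m (b=L-a=9):
  θ_1 = -Pa(2L²-6Lx+3x²+a²)/(6LEI)  [x>a] = -20·3·(2·12²-6·12·6+3·6²+3²)/(6·12·200000) = 9/80000 rad
Load 2 — applied couple M₀=13 kN·m at a=24/5 m (b=L-a=36/5):
  θ_2 = (M₀x²/(2L)-M₀(x-a)+C₁)/EI  [x>a] with C₁=M₀(3b²-L²)/(6L)=52/25 = (13·6²/(2·12)-13·(6-(24/5))+(52/25))/200000 = 299/10000000 rad
Load 3 — uniform load w=5 kN/m over full span:
  θ_3 = -w(L³-6Lx²+4x³)/(24EI) = -5·(12³-6·12·6²+4·6³)/(24·200000) = 0 rad
Superposition: θ = Σ θ_i = 89/625000 rad ≈ 0.000142 rad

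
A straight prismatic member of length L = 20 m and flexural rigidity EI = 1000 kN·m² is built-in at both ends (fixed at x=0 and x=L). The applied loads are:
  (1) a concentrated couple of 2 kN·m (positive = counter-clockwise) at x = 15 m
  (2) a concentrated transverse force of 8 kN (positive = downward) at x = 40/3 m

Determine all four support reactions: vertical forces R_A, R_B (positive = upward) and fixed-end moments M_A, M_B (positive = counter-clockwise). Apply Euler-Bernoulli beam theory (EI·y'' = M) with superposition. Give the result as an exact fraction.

Load 1 — applied couple M₀=2 kN·m at a=15 m (b=L-a=5):
  R_A = 6M₀ab/L³ = 6·2·15·5/20³ = 9/80 kN
  M_A = M₀b(2a-b)/L² = 2·5·(2·15-5)/20² = 5/8 kN·m
  R_B = -6M₀ab/L³ = -6·2·15·5/20³ = -9/80 kN
  M_B = M₀a(2b-a)/L² = 2·15·(2·5-15)/20² = -3/8 kN·m
Load 2 — point force P=8 kN at a=40/3 m (b=L-a=20/3):
  R_A = Pb²(3a+b)/L³ = 8·(20/3)²·(3·(40/3)+(20/3))/20³ = 56/27 kN
  M_A = Pab²/L² = 8·(40/3)·(20/3)²/20² = 320/27 kN·m
  R_B = Pa²(a+3b)/L³ = 8·(40/3)²·((40/3)+3·(20/3))/20³ = 160/27 kN
  M_B = -Pa²b/L² = -8·(40/3)²·(20/3)/20² = -640/27 kN·m
Superposition: R_A = 4723/2160 kN, M_A = 2695/216 kN·m, R_B = 12557/2160 kN, M_B = -5201/216 kN·m

R_A = 4723/2160 kN, M_A = 2695/216 kN·m, R_B = 12557/2160 kN, M_B = -5201/216 kN·m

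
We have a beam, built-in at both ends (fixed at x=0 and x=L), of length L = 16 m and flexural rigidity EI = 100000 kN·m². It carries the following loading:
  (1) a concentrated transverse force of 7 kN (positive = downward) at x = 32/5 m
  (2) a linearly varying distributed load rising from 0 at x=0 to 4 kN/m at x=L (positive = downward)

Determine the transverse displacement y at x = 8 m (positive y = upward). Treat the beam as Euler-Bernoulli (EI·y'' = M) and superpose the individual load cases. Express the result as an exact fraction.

y(8) = -1856/390625 m

Load 1 — point force P=7 kN at a=32/5 m (b=L-a=48/5):
  y_1 = -Pa²(L-x)²(3bL-(3b+a)(L-x))/(6L³EI)  [x>a] = -7·(32/5)²·(16-8)²·(3·(48/5)·16-(3·(48/5)+(32/5))·(16-8))/(6·16³·100000) = -1568/1171875 m
Load 2 — triangular load w₀=4 kN/m (0→w₀ over full span):
  y_2 = -w₀x²(L-x)²(x+2L)/(120LEI) = -4·8²·(16-8)²·(8+2·16)/(120·16·100000) = -32/9375 m
Superposition: y = Σ y_i = -1856/390625 m ≈ -0.004751 m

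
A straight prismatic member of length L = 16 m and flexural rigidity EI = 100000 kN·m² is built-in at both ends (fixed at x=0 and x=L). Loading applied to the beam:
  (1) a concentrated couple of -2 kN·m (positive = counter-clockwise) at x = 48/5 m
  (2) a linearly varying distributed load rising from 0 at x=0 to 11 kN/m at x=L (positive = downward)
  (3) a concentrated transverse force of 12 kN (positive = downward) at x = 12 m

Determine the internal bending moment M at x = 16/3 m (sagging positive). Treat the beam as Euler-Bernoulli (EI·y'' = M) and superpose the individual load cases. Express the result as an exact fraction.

Load 1 — applied couple M₀=-2 kN·m at a=48/5 m (b=L-a=32/5):
  M_1 = R_Ax - M_A  [x≤a] with R_A=-9/50, M_A=-16/25 = (-9/50)·(16/3) - (-16/25) = -8/25 kN·m
Load 2 — triangular load w₀=11 kN/m (0→w₀ over full span):
  M_2 = 3w₀Lx/20 - w₀L²/30 - w₀x³/(6L) = 3·11·16·(16/3)/20 - 11·16²/30 - 11·(16/3)³/(6·16) = 11968/405 kN·m
Load 3 — point force P=12 kN at a=12 m (b=L-a=4):
  M_3 = Pb²(3a+b)x/L³ - Pab²/L²  [x≤a] = 12·4²·(3·12+4)·(16/3)/16³ - 12·12·4²/16² = 1 kN·m
Superposition: M = Σ M_i = 61217/2025 kN·m ≈ 30.230617 kN·m

M(16/3) = 61217/2025 kN·m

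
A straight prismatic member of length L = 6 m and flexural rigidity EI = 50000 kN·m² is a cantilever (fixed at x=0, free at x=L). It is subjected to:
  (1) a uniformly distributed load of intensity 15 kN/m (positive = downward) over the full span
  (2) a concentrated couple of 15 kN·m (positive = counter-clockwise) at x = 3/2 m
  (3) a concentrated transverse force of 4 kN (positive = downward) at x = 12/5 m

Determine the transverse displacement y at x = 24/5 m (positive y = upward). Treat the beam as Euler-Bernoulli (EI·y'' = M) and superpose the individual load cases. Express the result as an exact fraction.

y(24/5) = -1738251/50000000 m

Load 1 — uniform load w=15 kN/m over full span:
  y_1 = -wx²(x²-4Lx+6L²)/(24EI) = -15·(24/5)²·((24/5)²-4·6·(24/5)+6·6²)/(24·50000) = -13932/390625 m
Load 2 — applied couple M₀=15 kN·m at a=3/2 m (b=L-a=9/2):
  y_2 = M₀a(2x-a)/(2EI)  [x>a] = 15·(3/2)·(2·(24/5)-(3/2))/(2·50000) = 729/400000 m
Load 3 — point force P=4 kN at a=12/5 m (b=L-a=18/5):
  y_3 = -Pa²(3x-a)/(6EI)  [x>a] = -4·(12/5)²·(3·(24/5)-(12/5))/(6·50000) = -72/78125 m
Superposition: y = Σ y_i = -1738251/50000000 m ≈ -0.034765 m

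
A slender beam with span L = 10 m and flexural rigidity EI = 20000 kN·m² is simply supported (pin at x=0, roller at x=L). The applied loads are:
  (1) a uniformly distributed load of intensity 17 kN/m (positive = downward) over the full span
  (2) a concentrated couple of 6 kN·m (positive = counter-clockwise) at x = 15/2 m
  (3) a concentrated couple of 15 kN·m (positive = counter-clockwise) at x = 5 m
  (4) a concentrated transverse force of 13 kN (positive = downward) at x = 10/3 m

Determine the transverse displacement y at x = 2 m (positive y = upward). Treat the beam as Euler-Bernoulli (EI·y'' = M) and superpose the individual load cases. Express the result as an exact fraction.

Load 1 — uniform load w=17 kN/m over full span:
  y_1 = -wx(L³-2Lx²+x³)/(24EI) = -17·2·(10³-2·10·2²+2³)/(24·20000) = -493/7500 m
Load 2 — applied couple M₀=6 kN·m at a=15/2 m (b=L-a=5/2):
  y_2 = (M₀x³/(6L)+C₁x)/EI  [x≤a] with C₁=M₀(3b²-L²)/(6L)=-65/8 = (6·2³/(6·10)+(-65/8)·2)/20000 = -309/400000 m
Load 3 — applied couple M₀=15 kN·m at a=5 m (b=L-a=5):
  y_3 = (M₀x³/(6L)+C₁x)/EI  [x≤a] with C₁=M₀(3b²-L²)/(6L)=-25/4 = (15·2³/(6·10)+(-25/4)·2)/20000 = -21/40000 m
Load 4 — point force P=13 kN at a=10/3 m (b=L-a=20/3):
  y_4 = -Pbx(L²-b²-x²)/(6LEI)  [x≤a] = -13·(20/3)·2·(10²-(20/3)²-2²)/(6·10·20000) = -377/50625 m
Superposition: y = Σ y_i = -2413079/32400000 m ≈ -0.074478 m

y(2) = -2413079/32400000 m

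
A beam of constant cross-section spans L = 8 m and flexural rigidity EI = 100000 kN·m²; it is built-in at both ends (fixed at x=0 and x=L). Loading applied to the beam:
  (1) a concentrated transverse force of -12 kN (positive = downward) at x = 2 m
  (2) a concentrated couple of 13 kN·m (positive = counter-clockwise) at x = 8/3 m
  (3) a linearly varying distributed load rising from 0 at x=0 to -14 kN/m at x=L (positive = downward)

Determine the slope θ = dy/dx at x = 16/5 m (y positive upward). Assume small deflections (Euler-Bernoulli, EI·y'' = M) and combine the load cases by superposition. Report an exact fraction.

Load 1 — point force P=-12 kN at a=2 m (b=L-a=6):
  θ_1 = Pa²(L-x)(2bL-(3b+a)(L-x))/(2L³EI)  [x>a] = (-12)·2²·(8-(16/5))·(2·6·8-(3·6+2)·(8-(16/5)))/(2·8³·100000) = 0 rad
Load 2 — applied couple M₀=13 kN·m at a=8/3 m (b=L-a=16/3):
  θ_2 = (R_Ax²/2 - M_Ax - M₀(x-a))/EI  [x>a] with R_A=13/6, M_A=0 = ((13/6)·(16/5)²/2 - 0·(16/5) - 13·((16/5)-(8/3)))/100000 = 13/312500 rad
Load 3 — triangular load w₀=-14 kN/m (0→w₀ over full span):
  θ_3 = -w₀(2x(L-x)(L-2x)(x+2L)+x²(L-x)²)/(120LEI) = -(-14)·(2·(16/5)·(8-(16/5))·(8-2·(16/5))·((16/5)+2·8)+(16/5)²·(8-(16/5))²)/(120·8·100000) = 336/1953125 rad
Superposition: θ = Σ θ_i = 1669/7812500 rad ≈ 0.000214 rad

θ(16/5) = 1669/7812500 rad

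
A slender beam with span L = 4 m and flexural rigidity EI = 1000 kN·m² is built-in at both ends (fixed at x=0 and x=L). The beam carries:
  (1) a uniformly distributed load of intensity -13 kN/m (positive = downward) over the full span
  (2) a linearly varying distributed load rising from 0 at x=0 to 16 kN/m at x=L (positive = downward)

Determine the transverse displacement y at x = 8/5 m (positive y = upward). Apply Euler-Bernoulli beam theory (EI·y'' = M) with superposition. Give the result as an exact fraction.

Load 1 — uniform load w=-13 kN/m over full span:
  y_1 = -wx²(L-x)²/(24EI) = -(-13)·(8/5)²·(4-(8/5))²/(24·1000) = 624/78125 m
Load 2 — triangular load w₀=16 kN/m (0→w₀ over full span):
  y_2 = -w₀x²(L-x)²(x+2L)/(120LEI) = -16·(8/5)²·(4-(8/5))²·((8/5)+2·4)/(120·4·1000) = -9216/1953125 m
Superposition: y = Σ y_i = 6384/1953125 m ≈ 0.003269 m

y(8/5) = 6384/1953125 m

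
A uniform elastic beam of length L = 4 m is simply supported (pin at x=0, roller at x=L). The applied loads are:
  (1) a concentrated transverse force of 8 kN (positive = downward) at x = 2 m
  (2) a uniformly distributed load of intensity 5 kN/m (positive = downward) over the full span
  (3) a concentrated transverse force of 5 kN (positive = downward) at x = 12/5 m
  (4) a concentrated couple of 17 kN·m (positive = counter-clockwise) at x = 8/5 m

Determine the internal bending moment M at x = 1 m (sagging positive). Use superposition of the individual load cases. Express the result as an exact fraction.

M(1) = 71/4 kN·m

Load 1 — point force P=8 kN at a=2 m (b=L-a=2):
  M_1 = Pbx/L  [x≤a] = 8·2·1/4 = 4 kN·m
Load 2 — uniform load w=5 kN/m over full span:
  M_2 = wx(L-x)/2 = 5·1·(4-1)/2 = 15/2 kN·m
Load 3 — point force P=5 kN at a=12/5 m (b=L-a=8/5):
  M_3 = Pbx/L  [x≤a] = 5·(8/5)·1/4 = 2 kN·m
Load 4 — applied couple M₀=17 kN·m at a=8/5 m (b=L-a=12/5):
  M_4 = M₀x/L  [x≤a] = 17·1/4 = 17/4 kN·m
Superposition: M = Σ M_i = 71/4 kN·m ≈ 17.750000 kN·m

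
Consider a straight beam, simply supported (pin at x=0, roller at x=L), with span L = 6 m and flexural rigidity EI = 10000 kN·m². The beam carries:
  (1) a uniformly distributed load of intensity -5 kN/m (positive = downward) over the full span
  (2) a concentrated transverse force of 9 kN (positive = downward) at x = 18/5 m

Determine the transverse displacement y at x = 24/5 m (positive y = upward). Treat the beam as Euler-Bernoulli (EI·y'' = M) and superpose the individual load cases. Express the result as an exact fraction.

y(24/5) = 837/312500 m

Load 1 — uniform load w=-5 kN/m over full span:
  y_1 = -wx(L³-2Lx²+x³)/(24EI) = -(-5)·(24/5)·(6³-2·6·(24/5)²+(24/5)³)/(24·10000) = 783/156250 m
Load 2 — point force P=9 kN at a=18/5 m (b=L-a=12/5):
  y_2 = -Pa(L-x)(2Lx-a²-x²)/(6LEI)  [x>a] = -9·(18/5)·(6-(24/5))·(2·6·(24/5)-(18/5)²-(24/5)²)/(6·6·10000) = -729/312500 m
Superposition: y = Σ y_i = 837/312500 m ≈ 0.002678 m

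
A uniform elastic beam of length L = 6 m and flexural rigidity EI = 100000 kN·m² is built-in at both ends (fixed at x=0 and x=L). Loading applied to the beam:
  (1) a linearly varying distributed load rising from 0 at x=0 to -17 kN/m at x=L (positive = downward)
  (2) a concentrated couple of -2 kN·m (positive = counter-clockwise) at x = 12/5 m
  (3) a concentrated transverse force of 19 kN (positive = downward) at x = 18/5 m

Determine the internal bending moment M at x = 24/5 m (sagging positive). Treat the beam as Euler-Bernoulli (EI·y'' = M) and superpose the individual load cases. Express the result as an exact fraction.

Load 1 — triangular load w₀=-17 kN/m (0→w₀ over full span):
  M_1 = 3w₀Lx/20 - w₀L²/30 - w₀x³/(6L) = 3·(-17)·6·(24/5)/20 - (-17)·6²/30 - (-17)·(24/5)³/(6·6) = -102/125 kN·m
Load 2 — applied couple M₀=-2 kN·m at a=12/5 m (b=L-a=18/5):
  M_2 = R_Ax - M_A - M₀  [x>a] with R_A=-12/25, M_A=-6/25 = (-12/25)·(24/5) - (-6/25) - (-2) = -8/125 kN·m
Load 3 — point force P=19 kN at a=18/5 m (b=L-a=12/5):
  M_3 = Pa²(a+3b)(L-x)/L³ - Pa²b/L²  [x>a] = 19·(18/5)²·((18/5)+3·(12/5))·(6-(24/5))/6³ - 19·(18/5)²·(12/5)/6² = -1026/625 kN·m
Superposition: M = Σ M_i = -1576/625 kN·m ≈ -2.521600 kN·m

M(24/5) = -1576/625 kN·m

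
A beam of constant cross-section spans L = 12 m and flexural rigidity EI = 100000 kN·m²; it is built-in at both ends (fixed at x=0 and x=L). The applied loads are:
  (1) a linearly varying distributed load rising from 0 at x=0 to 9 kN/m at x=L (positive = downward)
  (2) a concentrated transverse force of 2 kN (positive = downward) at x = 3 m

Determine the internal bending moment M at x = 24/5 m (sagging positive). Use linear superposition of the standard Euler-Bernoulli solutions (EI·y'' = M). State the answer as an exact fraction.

M(24/5) = 21861/1000 kN·m

Load 1 — triangular load w₀=9 kN/m (0→w₀ over full span):
  M_1 = 3w₀Lx/20 - w₀L²/30 - w₀x³/(6L) = 3·9·12·(24/5)/20 - 9·12²/30 - 9·(24/5)³/(6·12) = 2592/125 kN·m
Load 2 — point force P=2 kN at a=3 m (b=L-a=9):
  M_2 = Pa²(a+3b)(L-x)/L³ - Pa²b/L²  [x>a] = 2·3²·(3+3·9)·(12-(24/5))/12³ - 2·3²·9/12² = 9/8 kN·m
Superposition: M = Σ M_i = 21861/1000 kN·m ≈ 21.861000 kN·m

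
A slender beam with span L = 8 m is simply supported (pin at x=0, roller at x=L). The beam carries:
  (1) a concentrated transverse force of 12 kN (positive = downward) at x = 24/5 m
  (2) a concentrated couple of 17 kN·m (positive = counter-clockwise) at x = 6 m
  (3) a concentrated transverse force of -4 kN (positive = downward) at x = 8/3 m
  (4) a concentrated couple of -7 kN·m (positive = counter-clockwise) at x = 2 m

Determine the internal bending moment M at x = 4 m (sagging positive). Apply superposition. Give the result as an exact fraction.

M(4) = 388/15 kN·m

Load 1 — point force P=12 kN at a=24/5 m (b=L-a=16/5):
  M_1 = Pbx/L  [x≤a] = 12·(16/5)·4/8 = 96/5 kN·m
Load 2 — applied couple M₀=17 kN·m at a=6 m (b=L-a=2):
  M_2 = M₀x/L  [x≤a] = 17·4/8 = 17/2 kN·m
Load 3 — point force P=-4 kN at a=8/3 m (b=L-a=16/3):
  M_3 = Pa(L-x)/L  [x>a] = (-4)·(8/3)·(8-4)/8 = -16/3 kN·m
Load 4 — applied couple M₀=-7 kN·m at a=2 m (b=L-a=6):
  M_4 = M₀x/L - M₀  [x>a] = (-7)·4/8 - (-7) = 7/2 kN·m
Superposition: M = Σ M_i = 388/15 kN·m ≈ 25.866667 kN·m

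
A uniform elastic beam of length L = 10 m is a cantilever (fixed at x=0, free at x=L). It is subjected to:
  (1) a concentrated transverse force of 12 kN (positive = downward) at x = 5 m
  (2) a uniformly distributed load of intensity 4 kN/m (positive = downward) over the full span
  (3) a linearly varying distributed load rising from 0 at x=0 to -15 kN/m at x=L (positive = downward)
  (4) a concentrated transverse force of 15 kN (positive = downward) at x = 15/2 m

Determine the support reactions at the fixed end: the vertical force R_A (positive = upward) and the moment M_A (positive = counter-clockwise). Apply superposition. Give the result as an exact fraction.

Load 1 — point force P=12 kN at a=5 m (b=L-a=5):
  R_A = P = 12 kN
  M_A = Pa = 12·5 = 60 kN·m
Load 2 — uniform load w=4 kN/m over full span:
  R_A = wL = 4·10 = 40 kN
  M_A = wL²/2 = 4·10²/2 = 200 kN·m
Load 3 — triangular load w₀=-15 kN/m (0→w₀ over full span):
  R_A = w₀L/2 = (-15)·10/2 = -75 kN
  M_A = w₀L²/3 = (-15)·10²/3 = -500 kN·m
Load 4 — point force P=15 kN at a=15/2 m (b=L-a=5/2):
  R_A = P = 15 kN
  M_A = Pa = 15·(15/2) = 225/2 kN·m
Superposition: R_A = -8 kN, M_A = -255/2 kN·m

R_A = -8 kN, M_A = -255/2 kN·m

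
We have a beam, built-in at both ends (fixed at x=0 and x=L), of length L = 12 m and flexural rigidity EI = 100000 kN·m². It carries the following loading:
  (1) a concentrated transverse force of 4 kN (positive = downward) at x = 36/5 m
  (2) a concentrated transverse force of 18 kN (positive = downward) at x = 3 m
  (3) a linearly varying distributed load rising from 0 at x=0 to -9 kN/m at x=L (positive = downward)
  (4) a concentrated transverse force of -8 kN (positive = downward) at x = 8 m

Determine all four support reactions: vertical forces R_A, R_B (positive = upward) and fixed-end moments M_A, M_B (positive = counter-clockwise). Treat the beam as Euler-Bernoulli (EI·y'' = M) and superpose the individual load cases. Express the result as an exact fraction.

Load 1 — point force P=4 kN at a=36/5 m (b=L-a=24/5):
  R_A = Pb²(3a+b)/L³ = 4·(24/5)²·(3·(36/5)+(24/5))/12³ = 176/125 kN
  M_A = Pab²/L² = 4·(36/5)·(24/5)²/12² = 576/125 kN·m
  R_B = Pa²(a+3b)/L³ = 4·(36/5)²·((36/5)+3·(24/5))/12³ = 324/125 kN
  M_B = -Pa²b/L² = -4·(36/5)²·(24/5)/12² = -864/125 kN·m
Load 2 — point force P=18 kN at a=3 m (b=L-a=9):
  R_A = Pb²(3a+b)/L³ = 18·9²·(3·3+9)/12³ = 243/16 kN
  M_A = Pab²/L² = 18·3·9²/12² = 243/8 kN·m
  R_B = Pa²(a+3b)/L³ = 18·3²·(3+3·9)/12³ = 45/16 kN
  M_B = -Pa²b/L² = -18·3²·9/12² = -81/8 kN·m
Load 3 — triangular load w₀=-9 kN/m (0→w₀ over full span):
  R_A = 3w₀L/20 = 3·(-9)·12/20 = -81/5 kN
  M_A = w₀L²/30 = (-9)·12²/30 = -216/5 kN·m
  R_B = 7w₀L/20 = 7·(-9)·12/20 = -189/5 kN
  M_B = -w₀L²/20 = -(-9)·12²/20 = 324/5 kN·m
Load 4 — point force P=-8 kN at a=8 m (b=L-a=4):
  R_A = Pb²(3a+b)/L³ = (-8)·4²·(3·8+4)/12³ = -56/27 kN
  M_A = Pab²/L² = (-8)·8·4²/12² = -64/9 kN·m
  R_B = Pa²(a+3b)/L³ = (-8)·8²·(8+3·4)/12³ = -160/27 kN
  M_B = -Pa²b/L² = -(-8)·8²·4/12² = 128/9 kN·m
Superposition: R_A = -90643/54000 kN, M_A = -137953/9000 kN·m, R_B = -2069357/54000 kN, M_B = 557867/9000 kN·m

R_A = -90643/54000 kN, M_A = -137953/9000 kN·m, R_B = -2069357/54000 kN, M_B = 557867/9000 kN·m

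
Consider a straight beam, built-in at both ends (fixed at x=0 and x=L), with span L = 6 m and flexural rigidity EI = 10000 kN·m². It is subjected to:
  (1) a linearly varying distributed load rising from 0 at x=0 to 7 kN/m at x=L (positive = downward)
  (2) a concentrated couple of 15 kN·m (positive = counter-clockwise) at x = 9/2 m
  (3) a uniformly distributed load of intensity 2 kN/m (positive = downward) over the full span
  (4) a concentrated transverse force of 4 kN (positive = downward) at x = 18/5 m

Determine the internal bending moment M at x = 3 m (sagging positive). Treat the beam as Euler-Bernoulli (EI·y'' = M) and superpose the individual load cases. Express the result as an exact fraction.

M(3) = 348/25 kN·m

Load 1 — triangular load w₀=7 kN/m (0→w₀ over full span):
  M_1 = 3w₀Lx/20 - w₀L²/30 - w₀x³/(6L) = 3·7·6·3/20 - 7·6²/30 - 7·3³/(6·6) = 21/4 kN·m
Load 2 — applied couple M₀=15 kN·m at a=9/2 m (b=L-a=3/2):
  M_2 = R_Ax - M_A  [x≤a] with R_A=45/16, M_A=75/16 = (45/16)·3 - (75/16) = 15/4 kN·m
Load 3 — uniform load w=2 kN/m over full span:
  M_3 = wLx/2 - wL²/12 - wx²/2 = 2·6·3/2 - 2·6²/12 - 2·3²/2 = 3 kN·m
Load 4 — point force P=4 kN at a=18/5 m (b=L-a=12/5):
  M_4 = Pb²(3a+b)x/L³ - Pab²/L²  [x≤a] = 4·(12/5)²·(3·(18/5)+(12/5))·3/6³ - 4·(18/5)·(12/5)²/6² = 48/25 kN·m
Superposition: M = Σ M_i = 348/25 kN·m ≈ 13.920000 kN·m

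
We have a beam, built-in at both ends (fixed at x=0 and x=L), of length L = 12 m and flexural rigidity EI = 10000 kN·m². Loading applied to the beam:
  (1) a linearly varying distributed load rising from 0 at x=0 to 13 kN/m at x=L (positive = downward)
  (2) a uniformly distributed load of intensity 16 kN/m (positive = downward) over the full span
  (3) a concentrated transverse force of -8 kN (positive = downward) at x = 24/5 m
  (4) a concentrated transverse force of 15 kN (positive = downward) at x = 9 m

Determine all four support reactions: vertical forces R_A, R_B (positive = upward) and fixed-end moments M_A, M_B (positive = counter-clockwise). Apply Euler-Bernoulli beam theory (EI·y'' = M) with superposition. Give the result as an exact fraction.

Load 1 — triangular load w₀=13 kN/m (0→w₀ over full span):
  R_A = 3w₀L/20 = 3·13·12/20 = 117/5 kN
  M_A = w₀L²/30 = 13·12²/30 = 312/5 kN·m
  R_B = 7w₀L/20 = 7·13·12/20 = 273/5 kN
  M_B = -w₀L²/20 = -13·12²/20 = -468/5 kN·m
Load 2 — uniform load w=16 kN/m over full span:
  R_A = wL/2 = 16·12/2 = 96 kN
  M_A = wL²/12 = 16·12²/12 = 192 kN·m
  R_B = wL/2 = 16·12/2 = 96 kN
  M_B = -wL²/12 = -16·12²/12 = -192 kN·m
Load 3 — point force P=-8 kN at a=24/5 m (b=L-a=36/5):
  R_A = Pb²(3a+b)/L³ = (-8)·(36/5)²·(3·(24/5)+(36/5))/12³ = -648/125 kN
  M_A = Pab²/L² = (-8)·(24/5)·(36/5)²/12² = -1728/125 kN·m
  R_B = Pa²(a+3b)/L³ = (-8)·(24/5)²·((24/5)+3·(36/5))/12³ = -352/125 kN
  M_B = -Pa²b/L² = -(-8)·(24/5)²·(36/5)/12² = 1152/125 kN·m
Load 4 — point force P=15 kN at a=9 m (b=L-a=3):
  R_A = Pb²(3a+b)/L³ = 15·3²·(3·9+3)/12³ = 75/32 kN
  M_A = Pab²/L² = 15·9·3²/12² = 135/16 kN·m
  R_B = Pa²(a+3b)/L³ = 15·9²·(9+3·3)/12³ = 405/32 kN
  M_B = -Pa²b/L² = -15·9²·3/12² = -405/16 kN·m
Superposition: R_A = 466239/4000 kN, M_A = 498027/2000 kN·m, R_B = 641761/4000 kN, M_B = -603393/2000 kN·m

R_A = 466239/4000 kN, M_A = 498027/2000 kN·m, R_B = 641761/4000 kN, M_B = -603393/2000 kN·m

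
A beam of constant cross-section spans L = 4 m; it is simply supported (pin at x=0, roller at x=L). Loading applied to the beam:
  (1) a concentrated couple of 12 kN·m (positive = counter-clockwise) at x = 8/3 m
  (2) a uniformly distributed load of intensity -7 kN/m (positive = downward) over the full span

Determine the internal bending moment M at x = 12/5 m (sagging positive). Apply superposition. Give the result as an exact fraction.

Load 1 — applied couple M₀=12 kN·m at a=8/3 m (b=L-a=4/3):
  M_1 = M₀x/L  [x≤a] = 12·(12/5)/4 = 36/5 kN·m
Load 2 — uniform load w=-7 kN/m over full span:
  M_2 = wx(L-x)/2 = (-7)·(12/5)·(4-(12/5))/2 = -336/25 kN·m
Superposition: M = Σ M_i = -156/25 kN·m ≈ -6.240000 kN·m

M(12/5) = -156/25 kN·m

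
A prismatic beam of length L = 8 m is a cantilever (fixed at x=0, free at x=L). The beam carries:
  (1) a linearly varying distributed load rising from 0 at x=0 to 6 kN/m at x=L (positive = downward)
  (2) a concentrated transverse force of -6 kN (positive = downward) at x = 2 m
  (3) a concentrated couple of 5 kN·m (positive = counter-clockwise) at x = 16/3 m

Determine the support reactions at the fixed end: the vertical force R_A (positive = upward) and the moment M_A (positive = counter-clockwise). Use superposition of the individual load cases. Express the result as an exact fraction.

Load 1 — triangular load w₀=6 kN/m (0→w₀ over full span):
  R_A = w₀L/2 = 6·8/2 = 24 kN
  M_A = w₀L²/3 = 6·8²/3 = 128 kN·m
Load 2 — point force P=-6 kN at a=2 m (b=L-a=6):
  R_A = P = (-6) = -6 kN
  M_A = Pa = (-6)·2 = -12 kN·m
Load 3 — applied couple M₀=5 kN·m at a=16/3 m (b=L-a=8/3):
  R_A = 0 kN
  M_A = -M₀ = -5 kN·m
Superposition: R_A = 18 kN, M_A = 111 kN·m

R_A = 18 kN, M_A = 111 kN·m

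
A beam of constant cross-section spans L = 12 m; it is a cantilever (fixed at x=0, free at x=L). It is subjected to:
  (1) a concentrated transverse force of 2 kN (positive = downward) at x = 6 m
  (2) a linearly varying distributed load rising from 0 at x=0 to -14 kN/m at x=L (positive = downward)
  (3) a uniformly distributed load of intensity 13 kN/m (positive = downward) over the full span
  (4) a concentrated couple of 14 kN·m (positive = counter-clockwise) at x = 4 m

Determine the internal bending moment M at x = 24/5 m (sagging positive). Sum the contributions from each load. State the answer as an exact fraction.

M(24/5) = -6132/125 kN·m

Load 1 — point force P=2 kN at a=6 m (b=L-a=6):
  M_1 = -P(a-x)  [x≤a] = -2·(6-(24/5)) = -12/5 kN·m
Load 2 — triangular load w₀=-14 kN/m (0→w₀ over full span):
  M_2 = w₀Lx/2 - w₀L²/3 - w₀x³/(6L) = (-14)·12·(24/5)/2 - (-14)·12²/3 - (-14)·(24/5)³/(6·12) = 36288/125 kN·m
Load 3 — uniform load w=13 kN/m over full span:
  M_3 = -w(L-x)²/2 = -13·(12-(24/5))²/2 = -8424/25 kN·m
Load 4 — applied couple M₀=14 kN·m at a=4 m (b=L-a=8):
  M_4 = 0  [x>a] = 0 kN·m
Superposition: M = Σ M_i = -6132/125 kN·m ≈ -49.056000 kN·m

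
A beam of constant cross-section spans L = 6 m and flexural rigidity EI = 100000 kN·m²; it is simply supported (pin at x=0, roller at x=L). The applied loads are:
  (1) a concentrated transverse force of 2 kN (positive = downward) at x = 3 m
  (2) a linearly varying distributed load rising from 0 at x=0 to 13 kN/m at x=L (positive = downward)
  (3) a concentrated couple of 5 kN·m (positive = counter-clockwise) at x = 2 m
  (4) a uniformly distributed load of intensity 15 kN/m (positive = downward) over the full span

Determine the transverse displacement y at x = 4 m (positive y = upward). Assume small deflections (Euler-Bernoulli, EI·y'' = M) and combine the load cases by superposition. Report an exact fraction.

Load 1 — point force P=2 kN at a=3 m (b=L-a=3):
  y_1 = -Pa(L-x)(2Lx-a²-x²)/(6LEI)  [x>a] = -2·3·(6-4)·(2·6·4-3²-4²)/(6·6·100000) = -23/300000 m
Load 2 — triangular load w₀=13 kN/m (0→w₀ over full span):
  y_2 = -w₀x(7L⁴-10L²x²+3x⁴)/(360LEI) = -13·4·(7·6⁴-10·6²·4²+3·4⁴)/(360·6·100000) = -221/225000 m
Load 3 — applied couple M₀=5 kN·m at a=2 m (b=L-a=4):
  y_3 = (M₀x³/(6L)-M₀(x-a)²/2+C₁x)/EI  [x>a] with C₁=M₀(3b²-L²)/(6L)=5/3 = (5·4³/(6·6)-5·(4-2)²/2+(5/3)·4)/100000 = 1/18000 m
Load 4 — uniform load w=15 kN/m over full span:
  y_4 = -wx(L³-2Lx²+x³)/(24EI) = -15·4·(6³-2·6·4²+4³)/(24·100000) = -11/5000 m
Superposition: y = Σ y_i = -961/300000 m ≈ -0.003203 m

y(4) = -961/300000 m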